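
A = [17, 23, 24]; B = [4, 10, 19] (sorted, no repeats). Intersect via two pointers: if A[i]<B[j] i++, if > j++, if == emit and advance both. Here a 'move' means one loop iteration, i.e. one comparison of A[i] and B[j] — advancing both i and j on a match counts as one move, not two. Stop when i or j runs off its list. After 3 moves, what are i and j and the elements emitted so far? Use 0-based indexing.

i=1, j=2, emitted=[]

i=0 j=0: 17>4, j++
i=0 j=1: 17>10, j++
i=0 j=2: 17<19, i++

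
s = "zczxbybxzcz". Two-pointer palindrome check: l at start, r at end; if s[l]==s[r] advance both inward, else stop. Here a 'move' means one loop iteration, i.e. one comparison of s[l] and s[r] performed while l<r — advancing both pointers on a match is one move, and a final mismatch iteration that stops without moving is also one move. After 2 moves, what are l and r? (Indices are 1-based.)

l=3, r=9

[1,11] 'z'=='z' → l++,r--
[2,10] 'c'=='c' → l++,r--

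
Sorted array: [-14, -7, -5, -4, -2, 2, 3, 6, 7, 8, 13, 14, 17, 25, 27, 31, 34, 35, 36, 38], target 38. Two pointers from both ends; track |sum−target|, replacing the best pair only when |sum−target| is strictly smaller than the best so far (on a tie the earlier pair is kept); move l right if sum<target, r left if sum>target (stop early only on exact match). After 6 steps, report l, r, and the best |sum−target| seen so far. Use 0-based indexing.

l=0 r=19: -14+38=24 d=14 *, l++
l=1 r=19: -7+38=31 d=7 *, l++
l=2 r=19: -5+38=33 d=5 *, l++
l=3 r=19: -4+38=34 d=4 *, l++
l=4 r=19: -2+38=36 d=2 *, l++
l=5 r=19: 2+38=40 d=2, r--

l=5, r=18, best |Δ|=2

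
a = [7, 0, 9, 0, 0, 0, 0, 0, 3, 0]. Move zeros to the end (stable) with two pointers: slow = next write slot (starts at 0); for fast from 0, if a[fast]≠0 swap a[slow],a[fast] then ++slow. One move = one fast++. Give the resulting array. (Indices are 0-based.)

(s=0,f=0) a[fast]=7≠0 swap→a[0]=7 → slow++,fast++
(s=1,f=1) a[fast]=0 → fast++
(s=1,f=2) a[fast]=9≠0 swap→a[1]=9 → slow++,fast++
(s=2,f=3) a[fast]=0 → fast++
(s=2,f=4) a[fast]=0 → fast++
(s=2,f=5) a[fast]=0 → fast++
(s=2,f=6) a[fast]=0 → fast++
(s=2,f=7) a[fast]=0 → fast++
(s=2,f=8) a[fast]=3≠0 swap→a[2]=3 → slow++,fast++
(s=3,f=9) a[fast]=0 → fast++

[7, 9, 3, 0, 0, 0, 0, 0, 0, 0]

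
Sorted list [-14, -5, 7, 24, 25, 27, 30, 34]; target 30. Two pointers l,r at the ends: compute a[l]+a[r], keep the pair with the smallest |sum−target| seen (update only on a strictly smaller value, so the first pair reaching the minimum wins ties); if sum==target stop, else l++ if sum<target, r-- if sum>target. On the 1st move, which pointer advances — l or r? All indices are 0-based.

[0,7] -14+34=20 d=10 * → l++

l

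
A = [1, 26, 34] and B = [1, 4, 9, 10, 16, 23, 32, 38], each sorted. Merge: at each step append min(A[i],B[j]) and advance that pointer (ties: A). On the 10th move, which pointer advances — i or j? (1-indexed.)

i=1 j=1: A[i]=1<=B[j]=1 take 1, i++
i=2 j=1: A[i]=26>B[j]=1 take 1, j++
i=2 j=2: A[i]=26>B[j]=4 take 4, j++
i=2 j=3: A[i]=26>B[j]=9 take 9, j++
i=2 j=4: A[i]=26>B[j]=10 take 10, j++
i=2 j=5: A[i]=26>B[j]=16 take 16, j++
i=2 j=6: A[i]=26>B[j]=23 take 23, j++
i=2 j=7: A[i]=26<=B[j]=32 take 26, i++
i=3 j=7: A[i]=34>B[j]=32 take 32, j++
i=3 j=8: A[i]=34<=B[j]=38 take 34, i++

i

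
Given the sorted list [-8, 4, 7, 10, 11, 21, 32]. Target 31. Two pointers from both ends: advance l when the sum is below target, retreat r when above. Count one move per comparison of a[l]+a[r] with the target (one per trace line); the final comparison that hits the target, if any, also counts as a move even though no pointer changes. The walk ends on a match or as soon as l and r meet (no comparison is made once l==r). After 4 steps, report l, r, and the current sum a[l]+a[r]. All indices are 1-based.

l=1 r=7: -8+32=24 <31, l++
l=2 r=7: 4+32=36 >31, r--
l=2 r=6: 4+21=25 <31, l++
l=3 r=6: 7+21=28 <31, l++

l=4, r=6, sum=31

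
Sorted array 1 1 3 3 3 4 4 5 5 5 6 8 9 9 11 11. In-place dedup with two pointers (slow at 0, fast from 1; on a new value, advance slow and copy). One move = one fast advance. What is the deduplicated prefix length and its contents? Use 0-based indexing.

(s=0,f=1) a[fast]=1=a[slow] dup → fast++
(s=0,f=2) a[fast]=3≠a[slow]=1 write a[1]=3 → slow++,fast++
(s=1,f=3) a[fast]=3=a[slow] dup → fast++
(s=1,f=4) a[fast]=3=a[slow] dup → fast++
(s=1,f=5) a[fast]=4≠a[slow]=3 write a[2]=4 → slow++,fast++
(s=2,f=6) a[fast]=4=a[slow] dup → fast++
(s=2,f=7) a[fast]=5≠a[slow]=4 write a[3]=5 → slow++,fast++
(s=3,f=8) a[fast]=5=a[slow] dup → fast++
(s=3,f=9) a[fast]=5=a[slow] dup → fast++
(s=3,f=10) a[fast]=6≠a[slow]=5 write a[4]=6 → slow++,fast++
(s=4,f=11) a[fast]=8≠a[slow]=6 write a[5]=8 → slow++,fast++
(s=5,f=12) a[fast]=9≠a[slow]=8 write a[6]=9 → slow++,fast++
(s=6,f=13) a[fast]=9=a[slow] dup → fast++
(s=6,f=14) a[fast]=11≠a[slow]=9 write a[7]=11 → slow++,fast++
(s=7,f=15) a[fast]=11=a[slow] dup → fast++

length 8; prefix = [1, 3, 4, 5, 6, 8, 9, 11]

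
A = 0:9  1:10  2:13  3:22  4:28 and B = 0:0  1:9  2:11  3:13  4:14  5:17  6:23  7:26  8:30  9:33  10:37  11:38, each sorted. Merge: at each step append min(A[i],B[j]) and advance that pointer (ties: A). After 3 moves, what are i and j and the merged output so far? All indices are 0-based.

[i=0,j=0] A[i]=9>B[j]=0 take 0 → j++
[i=0,j=1] A[i]=9<=B[j]=9 take 9 → i++
[i=1,j=1] A[i]=10>B[j]=9 take 9 → j++

i=1, j=2, merged so far=[0, 9, 9]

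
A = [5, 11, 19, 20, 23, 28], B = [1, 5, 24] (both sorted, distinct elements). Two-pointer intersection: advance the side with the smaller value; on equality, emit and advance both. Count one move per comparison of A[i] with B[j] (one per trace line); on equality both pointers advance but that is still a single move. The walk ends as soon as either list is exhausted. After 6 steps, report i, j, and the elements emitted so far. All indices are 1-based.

i=6, j=3, emitted=[5]

[i=1,j=1] 5>1 → j++
[i=1,j=2] 5==5 emit → i++,j++
[i=2,j=3] 11<24 → i++
[i=3,j=3] 19<24 → i++
[i=4,j=3] 20<24 → i++
[i=5,j=3] 23<24 → i++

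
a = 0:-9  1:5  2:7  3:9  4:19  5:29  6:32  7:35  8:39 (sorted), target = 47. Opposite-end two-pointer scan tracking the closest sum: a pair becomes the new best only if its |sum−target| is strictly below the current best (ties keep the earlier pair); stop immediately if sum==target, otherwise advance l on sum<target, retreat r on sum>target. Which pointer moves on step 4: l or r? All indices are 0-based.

[0,8] -9+39=30 d=17 * → l++
[1,8] 5+39=44 d=3 * → l++
[2,8] 7+39=46 d=1 * → l++
[3,8] 9+39=48 d=1 → r--

r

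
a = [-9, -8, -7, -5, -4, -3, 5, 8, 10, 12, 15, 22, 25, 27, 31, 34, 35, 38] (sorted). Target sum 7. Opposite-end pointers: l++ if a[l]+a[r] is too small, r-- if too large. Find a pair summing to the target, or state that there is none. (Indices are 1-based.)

[1,18] -9+38=29 >7 → r--
[1,17] -9+35=26 >7 → r--
[1,16] -9+34=25 >7 → r--
[1,15] -9+31=22 >7 → r--
[1,14] -9+27=18 >7 → r--
[1,13] -9+25=16 >7 → r--
[1,12] -9+22=13 >7 → r--
[1,11] -9+15=6 <7 → l++
[2,11] -8+15=7 → found

(-8, 15)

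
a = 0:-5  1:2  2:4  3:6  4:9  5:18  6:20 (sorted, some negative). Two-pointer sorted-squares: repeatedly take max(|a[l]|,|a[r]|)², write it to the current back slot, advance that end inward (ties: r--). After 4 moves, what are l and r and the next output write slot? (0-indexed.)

l=0, r=2, next write slot=2

l=0 r=6: |-5|<=|20| out[6]=400, r--
l=0 r=5: |-5|<=|18| out[5]=324, r--
l=0 r=4: |-5|<=|9| out[4]=81, r--
l=0 r=3: |-5|<=|6| out[3]=36, r--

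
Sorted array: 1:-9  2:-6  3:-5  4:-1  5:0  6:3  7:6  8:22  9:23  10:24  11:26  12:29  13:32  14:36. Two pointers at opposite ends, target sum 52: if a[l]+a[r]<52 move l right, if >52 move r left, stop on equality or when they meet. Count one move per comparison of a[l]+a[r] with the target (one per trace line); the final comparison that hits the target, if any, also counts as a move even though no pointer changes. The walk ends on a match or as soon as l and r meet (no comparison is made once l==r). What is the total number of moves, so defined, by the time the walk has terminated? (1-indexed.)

11 moves

[1,14] -9+36=27 <52 → l++
[2,14] -6+36=30 <52 → l++
[3,14] -5+36=31 <52 → l++
[4,14] -1+36=35 <52 → l++
[5,14] 0+36=36 <52 → l++
[6,14] 3+36=39 <52 → l++
[7,14] 6+36=42 <52 → l++
[8,14] 22+36=58 >52 → r--
[8,13] 22+32=54 >52 → r--
[8,12] 22+29=51 <52 → l++
[9,12] 23+29=52 → found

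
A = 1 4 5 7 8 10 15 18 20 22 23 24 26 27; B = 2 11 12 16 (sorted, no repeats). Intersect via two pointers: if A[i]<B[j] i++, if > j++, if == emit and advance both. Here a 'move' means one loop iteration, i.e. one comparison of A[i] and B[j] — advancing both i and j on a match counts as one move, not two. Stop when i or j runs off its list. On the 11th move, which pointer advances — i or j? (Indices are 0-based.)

j

i=0 j=0: 1<2, i++
i=1 j=0: 4>2, j++
i=1 j=1: 4<11, i++
i=2 j=1: 5<11, i++
i=3 j=1: 7<11, i++
i=4 j=1: 8<11, i++
i=5 j=1: 10<11, i++
i=6 j=1: 15>11, j++
i=6 j=2: 15>12, j++
i=6 j=3: 15<16, i++
i=7 j=3: 18>16, j++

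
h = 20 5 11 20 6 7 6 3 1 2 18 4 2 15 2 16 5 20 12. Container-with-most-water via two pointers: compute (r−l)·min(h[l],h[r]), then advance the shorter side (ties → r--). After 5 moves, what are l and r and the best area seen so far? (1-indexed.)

[1,19] min(20,12)*18=216 best=216 * → r--
[1,18] min(20,20)*17=340 best=340 * → r--
[1,17] min(20,5)*16=80 best=340 → r--
[1,16] min(20,16)*15=240 best=340 → r--
[1,15] min(20,2)*14=28 best=340 → r--

l=1, r=14, best area=340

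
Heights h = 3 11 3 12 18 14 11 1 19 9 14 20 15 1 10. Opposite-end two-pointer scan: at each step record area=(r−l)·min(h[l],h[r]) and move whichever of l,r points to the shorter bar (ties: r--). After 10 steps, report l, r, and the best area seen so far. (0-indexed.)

l=0 r=14: min(3,10)*14=42 best=42 *, l++
l=1 r=14: min(11,10)*13=130 best=130 *, r--
l=1 r=13: min(11,1)*12=12 best=130, r--
l=1 r=12: min(11,15)*11=121 best=130, l++
l=2 r=12: min(3,15)*10=30 best=130, l++
l=3 r=12: min(12,15)*9=108 best=130, l++
l=4 r=12: min(18,15)*8=120 best=130, r--
l=4 r=11: min(18,20)*7=126 best=130, l++
l=5 r=11: min(14,20)*6=84 best=130, l++
l=6 r=11: min(11,20)*5=55 best=130, l++

l=7, r=11, best area=130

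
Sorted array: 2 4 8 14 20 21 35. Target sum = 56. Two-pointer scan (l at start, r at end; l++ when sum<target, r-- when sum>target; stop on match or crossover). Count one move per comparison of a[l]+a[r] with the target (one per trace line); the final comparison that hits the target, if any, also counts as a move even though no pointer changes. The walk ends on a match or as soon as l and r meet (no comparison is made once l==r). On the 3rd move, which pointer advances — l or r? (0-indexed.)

l=0 r=6: 2+35=37 <56, l++
l=1 r=6: 4+35=39 <56, l++
l=2 r=6: 8+35=43 <56, l++

l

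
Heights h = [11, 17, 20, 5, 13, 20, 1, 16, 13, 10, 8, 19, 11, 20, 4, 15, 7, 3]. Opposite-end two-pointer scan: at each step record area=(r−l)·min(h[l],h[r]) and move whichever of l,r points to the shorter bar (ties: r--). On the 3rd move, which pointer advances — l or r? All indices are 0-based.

[0,17] min(11,3)*17=51 best=51 * → r--
[0,16] min(11,7)*16=112 best=112 * → r--
[0,15] min(11,15)*15=165 best=165 * → l++

l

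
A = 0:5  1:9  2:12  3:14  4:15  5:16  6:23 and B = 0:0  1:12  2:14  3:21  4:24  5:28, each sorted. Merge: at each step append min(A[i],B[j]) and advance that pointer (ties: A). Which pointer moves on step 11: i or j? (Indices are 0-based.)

i

[i=0,j=0] A[i]=5>B[j]=0 take 0 → j++
[i=0,j=1] A[i]=5<=B[j]=12 take 5 → i++
[i=1,j=1] A[i]=9<=B[j]=12 take 9 → i++
[i=2,j=1] A[i]=12<=B[j]=12 take 12 → i++
[i=3,j=1] A[i]=14>B[j]=12 take 12 → j++
[i=3,j=2] A[i]=14<=B[j]=14 take 14 → i++
[i=4,j=2] A[i]=15>B[j]=14 take 14 → j++
[i=4,j=3] A[i]=15<=B[j]=21 take 15 → i++
[i=5,j=3] A[i]=16<=B[j]=21 take 16 → i++
[i=6,j=3] A[i]=23>B[j]=21 take 21 → j++
[i=6,j=4] A[i]=23<=B[j]=24 take 23 → i++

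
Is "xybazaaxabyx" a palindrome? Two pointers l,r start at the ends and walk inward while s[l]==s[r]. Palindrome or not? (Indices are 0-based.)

l=0 r=11: 'x'=='x', l++,r--
l=1 r=10: 'y'=='y', l++,r--
l=2 r=9: 'b'=='b', l++,r--
l=3 r=8: 'a'=='a', l++,r--
l=4 r=7: 'z'!='x', stop

not a palindrome (mismatch at 4,7)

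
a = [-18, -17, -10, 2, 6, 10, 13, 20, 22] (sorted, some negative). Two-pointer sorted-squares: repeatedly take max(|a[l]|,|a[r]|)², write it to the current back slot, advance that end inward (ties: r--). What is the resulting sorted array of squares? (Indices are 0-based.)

l=0 r=8: |-18|<=|22| out[8]=484, r--
l=0 r=7: |-18|<=|20| out[7]=400, r--
l=0 r=6: |-18|>|13| out[6]=324, l++
l=1 r=6: |-17|>|13| out[5]=289, l++
l=2 r=6: |-10|<=|13| out[4]=169, r--
l=2 r=5: |-10|<=|10| out[3]=100, r--
l=2 r=4: |-10|>|6| out[2]=100, l++
l=3 r=4: |2|<=|6| out[1]=36, r--
l=3 r=3: |2|<=|2| out[0]=4, r--

[4, 36, 100, 100, 169, 289, 324, 400, 484]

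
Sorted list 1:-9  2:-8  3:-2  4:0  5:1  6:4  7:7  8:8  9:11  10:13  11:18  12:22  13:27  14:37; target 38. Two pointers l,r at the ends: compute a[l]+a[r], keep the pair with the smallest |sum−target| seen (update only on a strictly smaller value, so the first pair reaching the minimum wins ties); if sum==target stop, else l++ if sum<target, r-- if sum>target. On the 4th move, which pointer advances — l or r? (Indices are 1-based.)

l=1 r=14: -9+37=28 d=10 *, l++
l=2 r=14: -8+37=29 d=9 *, l++
l=3 r=14: -2+37=35 d=3 *, l++
l=4 r=14: 0+37=37 d=1 *, l++

l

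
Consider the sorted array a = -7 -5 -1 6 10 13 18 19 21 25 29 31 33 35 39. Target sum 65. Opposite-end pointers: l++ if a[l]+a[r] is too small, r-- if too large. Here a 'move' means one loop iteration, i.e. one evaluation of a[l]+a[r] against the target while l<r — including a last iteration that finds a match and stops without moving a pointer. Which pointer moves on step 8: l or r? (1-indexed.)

l=1 r=15: -7+39=32 <65, l++
l=2 r=15: -5+39=34 <65, l++
l=3 r=15: -1+39=38 <65, l++
l=4 r=15: 6+39=45 <65, l++
l=5 r=15: 10+39=49 <65, l++
l=6 r=15: 13+39=52 <65, l++
l=7 r=15: 18+39=57 <65, l++
l=8 r=15: 19+39=58 <65, l++

l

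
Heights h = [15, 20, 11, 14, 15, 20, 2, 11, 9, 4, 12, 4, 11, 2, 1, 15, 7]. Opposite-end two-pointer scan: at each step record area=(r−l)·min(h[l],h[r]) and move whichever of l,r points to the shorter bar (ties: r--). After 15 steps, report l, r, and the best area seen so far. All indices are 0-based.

l=1, r=2, best area=225

l=0 r=16: min(15,7)*16=112 best=112 *, r--
l=0 r=15: min(15,15)*15=225 best=225 *, r--
l=0 r=14: min(15,1)*14=14 best=225, r--
l=0 r=13: min(15,2)*13=26 best=225, r--
l=0 r=12: min(15,11)*12=132 best=225, r--
l=0 r=11: min(15,4)*11=44 best=225, r--
l=0 r=10: min(15,12)*10=120 best=225, r--
l=0 r=9: min(15,4)*9=36 best=225, r--
l=0 r=8: min(15,9)*8=72 best=225, r--
l=0 r=7: min(15,11)*7=77 best=225, r--
l=0 r=6: min(15,2)*6=12 best=225, r--
l=0 r=5: min(15,20)*5=75 best=225, l++
l=1 r=5: min(20,20)*4=80 best=225, r--
l=1 r=4: min(20,15)*3=45 best=225, r--
l=1 r=3: min(20,14)*2=28 best=225, r--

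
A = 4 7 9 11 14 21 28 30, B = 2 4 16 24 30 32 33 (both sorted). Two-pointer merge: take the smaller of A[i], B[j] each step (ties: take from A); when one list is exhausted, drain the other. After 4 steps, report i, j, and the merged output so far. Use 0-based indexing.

i=2, j=2, merged so far=[2, 4, 4, 7]

[i=0,j=0] A[i]=4>B[j]=2 take 2 → j++
[i=0,j=1] A[i]=4<=B[j]=4 take 4 → i++
[i=1,j=1] A[i]=7>B[j]=4 take 4 → j++
[i=1,j=2] A[i]=7<=B[j]=16 take 7 → i++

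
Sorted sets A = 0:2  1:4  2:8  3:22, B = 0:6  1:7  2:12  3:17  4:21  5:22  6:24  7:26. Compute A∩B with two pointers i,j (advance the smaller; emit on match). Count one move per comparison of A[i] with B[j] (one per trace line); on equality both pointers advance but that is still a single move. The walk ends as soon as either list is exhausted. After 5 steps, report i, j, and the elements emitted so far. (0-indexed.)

i=3, j=2, emitted=[]

i=0 j=0: 2<6, i++
i=1 j=0: 4<6, i++
i=2 j=0: 8>6, j++
i=2 j=1: 8>7, j++
i=2 j=2: 8<12, i++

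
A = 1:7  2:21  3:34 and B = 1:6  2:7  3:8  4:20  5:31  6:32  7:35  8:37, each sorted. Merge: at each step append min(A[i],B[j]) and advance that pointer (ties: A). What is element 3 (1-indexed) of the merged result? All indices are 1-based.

[i=1,j=1] A[i]=7>B[j]=6 take 6 → j++
[i=1,j=2] A[i]=7<=B[j]=7 take 7 → i++
[i=2,j=2] A[i]=21>B[j]=7 take 7 → j++
[i=2,j=3] A[i]=21>B[j]=8 take 8 → j++
[i=2,j=4] A[i]=21>B[j]=20 take 20 → j++
[i=2,j=5] A[i]=21<=B[j]=31 take 21 → i++
[i=3,j=5] A[i]=34>B[j]=31 take 31 → j++
[i=3,j=6] A[i]=34>B[j]=32 take 32 → j++
[i=3,j=7] A[i]=34<=B[j]=35 take 34 → i++
[i=4,j=7] A done, take B[j]=35 → j++
[i=4,j=8] A done, take B[j]=37 → j++

merged[3] = 7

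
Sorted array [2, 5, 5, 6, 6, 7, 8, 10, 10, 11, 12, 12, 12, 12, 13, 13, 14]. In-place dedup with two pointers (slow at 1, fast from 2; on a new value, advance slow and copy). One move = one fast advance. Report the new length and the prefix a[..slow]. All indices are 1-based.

slow=1 fast=2: a[fast]=5≠a[slow]=2 write a[2]=5, slow++,fast++
slow=2 fast=3: a[fast]=5=a[slow] dup, fast++
slow=2 fast=4: a[fast]=6≠a[slow]=5 write a[3]=6, slow++,fast++
slow=3 fast=5: a[fast]=6=a[slow] dup, fast++
slow=3 fast=6: a[fast]=7≠a[slow]=6 write a[4]=7, slow++,fast++
slow=4 fast=7: a[fast]=8≠a[slow]=7 write a[5]=8, slow++,fast++
slow=5 fast=8: a[fast]=10≠a[slow]=8 write a[6]=10, slow++,fast++
slow=6 fast=9: a[fast]=10=a[slow] dup, fast++
slow=6 fast=10: a[fast]=11≠a[slow]=10 write a[7]=11, slow++,fast++
slow=7 fast=11: a[fast]=12≠a[slow]=11 write a[8]=12, slow++,fast++
slow=8 fast=12: a[fast]=12=a[slow] dup, fast++
slow=8 fast=13: a[fast]=12=a[slow] dup, fast++
slow=8 fast=14: a[fast]=12=a[slow] dup, fast++
slow=8 fast=15: a[fast]=13≠a[slow]=12 write a[9]=13, slow++,fast++
slow=9 fast=16: a[fast]=13=a[slow] dup, fast++
slow=9 fast=17: a[fast]=14≠a[slow]=13 write a[10]=14, slow++,fast++

length 10; prefix = [2, 5, 6, 7, 8, 10, 11, 12, 13, 14]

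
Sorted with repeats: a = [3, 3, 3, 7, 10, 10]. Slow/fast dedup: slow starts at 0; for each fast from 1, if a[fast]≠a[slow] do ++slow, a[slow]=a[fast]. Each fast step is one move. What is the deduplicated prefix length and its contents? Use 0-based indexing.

length 3; prefix = [3, 7, 10]

slow=0 fast=1: a[fast]=3=a[slow] dup, fast++
slow=0 fast=2: a[fast]=3=a[slow] dup, fast++
slow=0 fast=3: a[fast]=7≠a[slow]=3 write a[1]=7, slow++,fast++
slow=1 fast=4: a[fast]=10≠a[slow]=7 write a[2]=10, slow++,fast++
slow=2 fast=5: a[fast]=10=a[slow] dup, fast++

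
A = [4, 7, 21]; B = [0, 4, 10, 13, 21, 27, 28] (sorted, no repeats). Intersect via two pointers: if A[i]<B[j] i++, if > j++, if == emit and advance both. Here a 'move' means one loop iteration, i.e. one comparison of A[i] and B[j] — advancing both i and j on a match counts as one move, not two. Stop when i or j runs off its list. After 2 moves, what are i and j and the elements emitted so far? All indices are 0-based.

i=1, j=2, emitted=[4]

[i=0,j=0] 4>0 → j++
[i=0,j=1] 4==4 emit → i++,j++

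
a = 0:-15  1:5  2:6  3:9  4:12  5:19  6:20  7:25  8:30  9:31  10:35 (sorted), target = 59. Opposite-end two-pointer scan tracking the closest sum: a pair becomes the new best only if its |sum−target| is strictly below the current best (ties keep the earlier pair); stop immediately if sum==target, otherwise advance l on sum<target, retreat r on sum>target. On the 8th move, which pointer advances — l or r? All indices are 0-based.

[0,10] -15+35=20 d=39 * → l++
[1,10] 5+35=40 d=19 * → l++
[2,10] 6+35=41 d=18 * → l++
[3,10] 9+35=44 d=15 * → l++
[4,10] 12+35=47 d=12 * → l++
[5,10] 19+35=54 d=5 * → l++
[6,10] 20+35=55 d=4 * → l++
[7,10] 25+35=60 d=1 * → r--

r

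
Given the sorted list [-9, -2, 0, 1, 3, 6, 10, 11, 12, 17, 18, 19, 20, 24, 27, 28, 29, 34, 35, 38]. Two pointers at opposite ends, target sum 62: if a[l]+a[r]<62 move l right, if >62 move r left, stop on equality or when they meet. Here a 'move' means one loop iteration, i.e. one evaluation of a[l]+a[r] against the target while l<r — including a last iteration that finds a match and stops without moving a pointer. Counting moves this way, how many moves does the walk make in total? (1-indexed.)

14 moves

[1,20] -9+38=29 <62 → l++
[2,20] -2+38=36 <62 → l++
[3,20] 0+38=38 <62 → l++
[4,20] 1+38=39 <62 → l++
[5,20] 3+38=41 <62 → l++
[6,20] 6+38=44 <62 → l++
[7,20] 10+38=48 <62 → l++
[8,20] 11+38=49 <62 → l++
[9,20] 12+38=50 <62 → l++
[10,20] 17+38=55 <62 → l++
[11,20] 18+38=56 <62 → l++
[12,20] 19+38=57 <62 → l++
[13,20] 20+38=58 <62 → l++
[14,20] 24+38=62 → found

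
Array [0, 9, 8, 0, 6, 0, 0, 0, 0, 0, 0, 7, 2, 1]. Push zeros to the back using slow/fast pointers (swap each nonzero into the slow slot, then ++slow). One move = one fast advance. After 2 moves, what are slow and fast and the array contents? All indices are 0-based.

slow=1, fast=2, a=[9, 0, 8, 0, 6, 0, 0, 0, 0, 0, 0, 7, 2, 1]

(s=0,f=0) a[fast]=0 → fast++
(s=0,f=1) a[fast]=9≠0 swap→a[0]=9 → slow++,fast++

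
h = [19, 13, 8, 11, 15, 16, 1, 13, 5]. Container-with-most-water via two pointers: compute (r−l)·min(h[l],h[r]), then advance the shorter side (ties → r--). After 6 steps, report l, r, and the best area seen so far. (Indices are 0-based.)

l=0, r=2, best area=91

[0,8] min(19,5)*8=40 best=40 * → r--
[0,7] min(19,13)*7=91 best=91 * → r--
[0,6] min(19,1)*6=6 best=91 → r--
[0,5] min(19,16)*5=80 best=91 → r--
[0,4] min(19,15)*4=60 best=91 → r--
[0,3] min(19,11)*3=33 best=91 → r--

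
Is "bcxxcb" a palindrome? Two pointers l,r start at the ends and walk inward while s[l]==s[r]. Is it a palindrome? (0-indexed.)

palindrome

l=0 r=5: 'b'=='b', l++,r--
l=1 r=4: 'c'=='c', l++,r--
l=2 r=3: 'x'=='x', l++,r--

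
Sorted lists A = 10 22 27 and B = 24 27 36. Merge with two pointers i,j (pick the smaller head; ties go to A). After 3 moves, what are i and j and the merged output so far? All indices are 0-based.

i=2, j=1, merged so far=[10, 22, 24]

[i=0,j=0] A[i]=10<=B[j]=24 take 10 → i++
[i=1,j=0] A[i]=22<=B[j]=24 take 22 → i++
[i=2,j=0] A[i]=27>B[j]=24 take 24 → j++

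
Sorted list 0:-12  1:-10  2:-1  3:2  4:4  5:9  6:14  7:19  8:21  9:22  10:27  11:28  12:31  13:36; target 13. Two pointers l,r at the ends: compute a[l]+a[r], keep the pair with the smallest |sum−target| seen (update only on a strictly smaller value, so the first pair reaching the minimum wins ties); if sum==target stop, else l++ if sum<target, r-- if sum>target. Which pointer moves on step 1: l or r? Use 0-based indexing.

r

[0,13] -12+36=24 d=11 * → r--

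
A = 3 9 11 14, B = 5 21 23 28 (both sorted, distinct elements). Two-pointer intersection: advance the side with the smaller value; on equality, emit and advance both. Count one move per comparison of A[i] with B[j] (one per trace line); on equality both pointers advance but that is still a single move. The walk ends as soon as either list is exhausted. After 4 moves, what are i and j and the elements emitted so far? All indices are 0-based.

[i=0,j=0] 3<5 → i++
[i=1,j=0] 9>5 → j++
[i=1,j=1] 9<21 → i++
[i=2,j=1] 11<21 → i++

i=3, j=1, emitted=[]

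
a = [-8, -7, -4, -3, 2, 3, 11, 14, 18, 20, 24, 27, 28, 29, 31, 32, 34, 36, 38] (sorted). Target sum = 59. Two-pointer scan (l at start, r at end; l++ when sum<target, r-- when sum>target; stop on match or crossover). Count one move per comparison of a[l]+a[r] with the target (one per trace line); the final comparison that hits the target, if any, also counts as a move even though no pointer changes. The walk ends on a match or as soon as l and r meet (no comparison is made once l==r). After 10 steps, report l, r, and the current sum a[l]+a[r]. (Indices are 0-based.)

l=0 r=18: -8+38=30 <59, l++
l=1 r=18: -7+38=31 <59, l++
l=2 r=18: -4+38=34 <59, l++
l=3 r=18: -3+38=35 <59, l++
l=4 r=18: 2+38=40 <59, l++
l=5 r=18: 3+38=41 <59, l++
l=6 r=18: 11+38=49 <59, l++
l=7 r=18: 14+38=52 <59, l++
l=8 r=18: 18+38=56 <59, l++
l=9 r=18: 20+38=58 <59, l++

l=10, r=18, sum=62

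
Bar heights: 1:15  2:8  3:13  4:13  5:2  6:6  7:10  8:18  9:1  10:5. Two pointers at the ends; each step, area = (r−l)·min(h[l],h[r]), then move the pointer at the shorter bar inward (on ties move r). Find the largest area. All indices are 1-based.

l=1 r=10: min(15,5)*9=45 best=45 *, r--
l=1 r=9: min(15,1)*8=8 best=45, r--
l=1 r=8: min(15,18)*7=105 best=105 *, l++
l=2 r=8: min(8,18)*6=48 best=105, l++
l=3 r=8: min(13,18)*5=65 best=105, l++
l=4 r=8: min(13,18)*4=52 best=105, l++
l=5 r=8: min(2,18)*3=6 best=105, l++
l=6 r=8: min(6,18)*2=12 best=105, l++
l=7 r=8: min(10,18)*1=10 best=105, l++

max area = 105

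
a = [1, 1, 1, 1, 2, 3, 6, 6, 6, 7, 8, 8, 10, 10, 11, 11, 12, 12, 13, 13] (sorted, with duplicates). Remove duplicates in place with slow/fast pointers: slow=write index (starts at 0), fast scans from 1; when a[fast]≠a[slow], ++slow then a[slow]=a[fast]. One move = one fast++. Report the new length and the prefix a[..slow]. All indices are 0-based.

slow=0 fast=1: a[fast]=1=a[slow] dup, fast++
slow=0 fast=2: a[fast]=1=a[slow] dup, fast++
slow=0 fast=3: a[fast]=1=a[slow] dup, fast++
slow=0 fast=4: a[fast]=2≠a[slow]=1 write a[1]=2, slow++,fast++
slow=1 fast=5: a[fast]=3≠a[slow]=2 write a[2]=3, slow++,fast++
slow=2 fast=6: a[fast]=6≠a[slow]=3 write a[3]=6, slow++,fast++
slow=3 fast=7: a[fast]=6=a[slow] dup, fast++
slow=3 fast=8: a[fast]=6=a[slow] dup, fast++
slow=3 fast=9: a[fast]=7≠a[slow]=6 write a[4]=7, slow++,fast++
slow=4 fast=10: a[fast]=8≠a[slow]=7 write a[5]=8, slow++,fast++
slow=5 fast=11: a[fast]=8=a[slow] dup, fast++
slow=5 fast=12: a[fast]=10≠a[slow]=8 write a[6]=10, slow++,fast++
slow=6 fast=13: a[fast]=10=a[slow] dup, fast++
slow=6 fast=14: a[fast]=11≠a[slow]=10 write a[7]=11, slow++,fast++
slow=7 fast=15: a[fast]=11=a[slow] dup, fast++
slow=7 fast=16: a[fast]=12≠a[slow]=11 write a[8]=12, slow++,fast++
slow=8 fast=17: a[fast]=12=a[slow] dup, fast++
slow=8 fast=18: a[fast]=13≠a[slow]=12 write a[9]=13, slow++,fast++
slow=9 fast=19: a[fast]=13=a[slow] dup, fast++

length 10; prefix = [1, 2, 3, 6, 7, 8, 10, 11, 12, 13]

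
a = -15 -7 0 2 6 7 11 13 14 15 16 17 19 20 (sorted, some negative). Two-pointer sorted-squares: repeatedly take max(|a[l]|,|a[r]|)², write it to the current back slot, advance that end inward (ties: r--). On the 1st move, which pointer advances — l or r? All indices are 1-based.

[1,14] |-15|<=|20| out[14]=400 → r--

r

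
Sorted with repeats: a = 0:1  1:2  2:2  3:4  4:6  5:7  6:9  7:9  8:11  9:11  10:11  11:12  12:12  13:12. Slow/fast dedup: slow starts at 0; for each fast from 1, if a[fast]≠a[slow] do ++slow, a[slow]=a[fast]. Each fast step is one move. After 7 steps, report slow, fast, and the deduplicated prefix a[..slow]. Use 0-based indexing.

slow=0 fast=1: a[fast]=2≠a[slow]=1 write a[1]=2, slow++,fast++
slow=1 fast=2: a[fast]=2=a[slow] dup, fast++
slow=1 fast=3: a[fast]=4≠a[slow]=2 write a[2]=4, slow++,fast++
slow=2 fast=4: a[fast]=6≠a[slow]=4 write a[3]=6, slow++,fast++
slow=3 fast=5: a[fast]=7≠a[slow]=6 write a[4]=7, slow++,fast++
slow=4 fast=6: a[fast]=9≠a[slow]=7 write a[5]=9, slow++,fast++
slow=5 fast=7: a[fast]=9=a[slow] dup, fast++

slow=5, fast=8, prefix=[1, 2, 4, 6, 7, 9]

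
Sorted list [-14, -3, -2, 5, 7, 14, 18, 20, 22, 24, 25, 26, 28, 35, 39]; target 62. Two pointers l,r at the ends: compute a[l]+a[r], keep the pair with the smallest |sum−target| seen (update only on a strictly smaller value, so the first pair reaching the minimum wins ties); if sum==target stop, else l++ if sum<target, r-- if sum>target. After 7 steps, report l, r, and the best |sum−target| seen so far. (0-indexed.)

l=7, r=14, best |Δ|=5

[0,14] -14+39=25 d=37 * → l++
[1,14] -3+39=36 d=26 * → l++
[2,14] -2+39=37 d=25 * → l++
[3,14] 5+39=44 d=18 * → l++
[4,14] 7+39=46 d=16 * → l++
[5,14] 14+39=53 d=9 * → l++
[6,14] 18+39=57 d=5 * → l++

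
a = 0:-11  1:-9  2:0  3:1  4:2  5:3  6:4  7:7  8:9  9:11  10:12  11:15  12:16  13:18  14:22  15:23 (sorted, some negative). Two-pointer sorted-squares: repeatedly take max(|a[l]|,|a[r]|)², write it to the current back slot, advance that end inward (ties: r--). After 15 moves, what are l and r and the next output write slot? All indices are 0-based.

l=2, r=2, next write slot=0

[0,15] |-11|<=|23| out[15]=529 → r--
[0,14] |-11|<=|22| out[14]=484 → r--
[0,13] |-11|<=|18| out[13]=324 → r--
[0,12] |-11|<=|16| out[12]=256 → r--
[0,11] |-11|<=|15| out[11]=225 → r--
[0,10] |-11|<=|12| out[10]=144 → r--
[0,9] |-11|<=|11| out[9]=121 → r--
[0,8] |-11|>|9| out[8]=121 → l++
[1,8] |-9|<=|9| out[7]=81 → r--
[1,7] |-9|>|7| out[6]=81 → l++
[2,7] |0|<=|7| out[5]=49 → r--
[2,6] |0|<=|4| out[4]=16 → r--
[2,5] |0|<=|3| out[3]=9 → r--
[2,4] |0|<=|2| out[2]=4 → r--
[2,3] |0|<=|1| out[1]=1 → r--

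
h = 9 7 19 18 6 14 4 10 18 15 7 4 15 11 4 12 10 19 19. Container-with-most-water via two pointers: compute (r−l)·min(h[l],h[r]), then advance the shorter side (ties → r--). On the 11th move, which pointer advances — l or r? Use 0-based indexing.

r

[0,18] min(9,19)*18=162 best=162 * → l++
[1,18] min(7,19)*17=119 best=162 → l++
[2,18] min(19,19)*16=304 best=304 * → r--
[2,17] min(19,19)*15=285 best=304 → r--
[2,16] min(19,10)*14=140 best=304 → r--
[2,15] min(19,12)*13=156 best=304 → r--
[2,14] min(19,4)*12=48 best=304 → r--
[2,13] min(19,11)*11=121 best=304 → r--
[2,12] min(19,15)*10=150 best=304 → r--
[2,11] min(19,4)*9=36 best=304 → r--
[2,10] min(19,7)*8=56 best=304 → r--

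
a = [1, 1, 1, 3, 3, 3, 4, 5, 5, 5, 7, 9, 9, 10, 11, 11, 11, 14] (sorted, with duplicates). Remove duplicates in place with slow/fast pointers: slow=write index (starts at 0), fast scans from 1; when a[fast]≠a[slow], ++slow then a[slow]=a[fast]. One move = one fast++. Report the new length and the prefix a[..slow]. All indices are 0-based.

(s=0,f=1) a[fast]=1=a[slow] dup → fast++
(s=0,f=2) a[fast]=1=a[slow] dup → fast++
(s=0,f=3) a[fast]=3≠a[slow]=1 write a[1]=3 → slow++,fast++
(s=1,f=4) a[fast]=3=a[slow] dup → fast++
(s=1,f=5) a[fast]=3=a[slow] dup → fast++
(s=1,f=6) a[fast]=4≠a[slow]=3 write a[2]=4 → slow++,fast++
(s=2,f=7) a[fast]=5≠a[slow]=4 write a[3]=5 → slow++,fast++
(s=3,f=8) a[fast]=5=a[slow] dup → fast++
(s=3,f=9) a[fast]=5=a[slow] dup → fast++
(s=3,f=10) a[fast]=7≠a[slow]=5 write a[4]=7 → slow++,fast++
(s=4,f=11) a[fast]=9≠a[slow]=7 write a[5]=9 → slow++,fast++
(s=5,f=12) a[fast]=9=a[slow] dup → fast++
(s=5,f=13) a[fast]=10≠a[slow]=9 write a[6]=10 → slow++,fast++
(s=6,f=14) a[fast]=11≠a[slow]=10 write a[7]=11 → slow++,fast++
(s=7,f=15) a[fast]=11=a[slow] dup → fast++
(s=7,f=16) a[fast]=11=a[slow] dup → fast++
(s=7,f=17) a[fast]=14≠a[slow]=11 write a[8]=14 → slow++,fast++

length 9; prefix = [1, 3, 4, 5, 7, 9, 10, 11, 14]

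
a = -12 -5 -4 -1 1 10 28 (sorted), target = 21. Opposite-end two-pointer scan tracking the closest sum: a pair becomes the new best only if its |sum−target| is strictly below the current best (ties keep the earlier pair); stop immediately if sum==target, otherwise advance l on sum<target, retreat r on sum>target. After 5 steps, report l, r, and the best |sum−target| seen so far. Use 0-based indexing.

l=0 r=6: -12+28=16 d=5 *, l++
l=1 r=6: -5+28=23 d=2 *, r--
l=1 r=5: -5+10=5 d=16, l++
l=2 r=5: -4+10=6 d=15, l++
l=3 r=5: -1+10=9 d=12, l++

l=4, r=5, best |Δ|=2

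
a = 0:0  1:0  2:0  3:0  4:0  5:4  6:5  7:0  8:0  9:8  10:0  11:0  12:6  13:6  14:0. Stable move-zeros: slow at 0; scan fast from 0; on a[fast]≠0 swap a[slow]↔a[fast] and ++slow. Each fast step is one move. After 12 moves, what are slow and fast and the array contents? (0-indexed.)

slow=3, fast=12, a=[4, 5, 8, 0, 0, 0, 0, 0, 0, 0, 0, 0, 6, 6, 0]

slow=0 fast=0: a[fast]=0, fast++
slow=0 fast=1: a[fast]=0, fast++
slow=0 fast=2: a[fast]=0, fast++
slow=0 fast=3: a[fast]=0, fast++
slow=0 fast=4: a[fast]=0, fast++
slow=0 fast=5: a[fast]=4≠0 swap→a[0]=4, slow++,fast++
slow=1 fast=6: a[fast]=5≠0 swap→a[1]=5, slow++,fast++
slow=2 fast=7: a[fast]=0, fast++
slow=2 fast=8: a[fast]=0, fast++
slow=2 fast=9: a[fast]=8≠0 swap→a[2]=8, slow++,fast++
slow=3 fast=10: a[fast]=0, fast++
slow=3 fast=11: a[fast]=0, fast++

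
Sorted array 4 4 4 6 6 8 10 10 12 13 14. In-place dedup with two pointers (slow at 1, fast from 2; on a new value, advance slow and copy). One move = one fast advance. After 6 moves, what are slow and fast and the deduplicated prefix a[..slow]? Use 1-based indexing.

slow=4, fast=8, prefix=[4, 6, 8, 10]

(s=1,f=2) a[fast]=4=a[slow] dup → fast++
(s=1,f=3) a[fast]=4=a[slow] dup → fast++
(s=1,f=4) a[fast]=6≠a[slow]=4 write a[2]=6 → slow++,fast++
(s=2,f=5) a[fast]=6=a[slow] dup → fast++
(s=2,f=6) a[fast]=8≠a[slow]=6 write a[3]=8 → slow++,fast++
(s=3,f=7) a[fast]=10≠a[slow]=8 write a[4]=10 → slow++,fast++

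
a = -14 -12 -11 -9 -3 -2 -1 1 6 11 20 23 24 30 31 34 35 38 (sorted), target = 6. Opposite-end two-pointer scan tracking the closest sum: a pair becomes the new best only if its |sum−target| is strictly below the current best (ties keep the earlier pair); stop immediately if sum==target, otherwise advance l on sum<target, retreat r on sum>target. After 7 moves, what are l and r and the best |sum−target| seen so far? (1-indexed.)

l=1, r=11, best |Δ|=3

[1,18] -14+38=24 d=18 * → r--
[1,17] -14+35=21 d=15 * → r--
[1,16] -14+34=20 d=14 * → r--
[1,15] -14+31=17 d=11 * → r--
[1,14] -14+30=16 d=10 * → r--
[1,13] -14+24=10 d=4 * → r--
[1,12] -14+23=9 d=3 * → r--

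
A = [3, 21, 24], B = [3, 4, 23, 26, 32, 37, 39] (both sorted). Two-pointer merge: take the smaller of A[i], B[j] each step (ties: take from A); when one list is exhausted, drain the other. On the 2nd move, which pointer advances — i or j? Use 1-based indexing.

j

i=1 j=1: A[i]=3<=B[j]=3 take 3, i++
i=2 j=1: A[i]=21>B[j]=3 take 3, j++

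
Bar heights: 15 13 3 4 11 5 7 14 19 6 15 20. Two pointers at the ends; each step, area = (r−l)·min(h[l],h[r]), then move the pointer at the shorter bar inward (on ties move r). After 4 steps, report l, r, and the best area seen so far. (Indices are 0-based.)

l=4, r=11, best area=165

l=0 r=11: min(15,20)*11=165 best=165 *, l++
l=1 r=11: min(13,20)*10=130 best=165, l++
l=2 r=11: min(3,20)*9=27 best=165, l++
l=3 r=11: min(4,20)*8=32 best=165, l++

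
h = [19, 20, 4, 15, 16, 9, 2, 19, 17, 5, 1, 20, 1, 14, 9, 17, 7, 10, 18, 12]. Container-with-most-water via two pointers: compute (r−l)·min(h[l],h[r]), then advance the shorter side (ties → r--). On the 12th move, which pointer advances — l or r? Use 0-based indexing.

[0,19] min(19,12)*19=228 best=228 * → r--
[0,18] min(19,18)*18=324 best=324 * → r--
[0,17] min(19,10)*17=170 best=324 → r--
[0,16] min(19,7)*16=112 best=324 → r--
[0,15] min(19,17)*15=255 best=324 → r--
[0,14] min(19,9)*14=126 best=324 → r--
[0,13] min(19,14)*13=182 best=324 → r--
[0,12] min(19,1)*12=12 best=324 → r--
[0,11] min(19,20)*11=209 best=324 → l++
[1,11] min(20,20)*10=200 best=324 → r--
[1,10] min(20,1)*9=9 best=324 → r--
[1,9] min(20,5)*8=40 best=324 → r--

r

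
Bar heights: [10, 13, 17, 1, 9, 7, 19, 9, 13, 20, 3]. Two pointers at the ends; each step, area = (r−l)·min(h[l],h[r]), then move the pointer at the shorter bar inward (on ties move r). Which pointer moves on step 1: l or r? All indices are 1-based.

r

[1,11] min(10,3)*10=30 best=30 * → r--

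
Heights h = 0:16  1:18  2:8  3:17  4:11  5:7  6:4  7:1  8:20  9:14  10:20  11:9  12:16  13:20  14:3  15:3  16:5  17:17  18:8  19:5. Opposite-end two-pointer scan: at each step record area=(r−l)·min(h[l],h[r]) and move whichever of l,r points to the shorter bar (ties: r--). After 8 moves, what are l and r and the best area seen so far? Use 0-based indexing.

l=2, r=13, best area=272

[0,19] min(16,5)*19=95 best=95 * → r--
[0,18] min(16,8)*18=144 best=144 * → r--
[0,17] min(16,17)*17=272 best=272 * → l++
[1,17] min(18,17)*16=272 best=272 → r--
[1,16] min(18,5)*15=75 best=272 → r--
[1,15] min(18,3)*14=42 best=272 → r--
[1,14] min(18,3)*13=39 best=272 → r--
[1,13] min(18,20)*12=216 best=272 → l++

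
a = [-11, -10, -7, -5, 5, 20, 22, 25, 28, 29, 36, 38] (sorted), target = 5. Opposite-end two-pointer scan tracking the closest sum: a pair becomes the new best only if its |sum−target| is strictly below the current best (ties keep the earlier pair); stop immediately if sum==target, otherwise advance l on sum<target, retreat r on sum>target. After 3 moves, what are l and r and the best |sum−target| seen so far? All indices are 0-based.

l=0, r=8, best |Δ|=13

l=0 r=11: -11+38=27 d=22 *, r--
l=0 r=10: -11+36=25 d=20 *, r--
l=0 r=9: -11+29=18 d=13 *, r--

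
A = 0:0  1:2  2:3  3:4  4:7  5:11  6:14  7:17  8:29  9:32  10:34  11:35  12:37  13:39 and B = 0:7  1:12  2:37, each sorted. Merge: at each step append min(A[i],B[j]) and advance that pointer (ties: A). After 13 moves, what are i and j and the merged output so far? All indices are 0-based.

[i=0,j=0] A[i]=0<=B[j]=7 take 0 → i++
[i=1,j=0] A[i]=2<=B[j]=7 take 2 → i++
[i=2,j=0] A[i]=3<=B[j]=7 take 3 → i++
[i=3,j=0] A[i]=4<=B[j]=7 take 4 → i++
[i=4,j=0] A[i]=7<=B[j]=7 take 7 → i++
[i=5,j=0] A[i]=11>B[j]=7 take 7 → j++
[i=5,j=1] A[i]=11<=B[j]=12 take 11 → i++
[i=6,j=1] A[i]=14>B[j]=12 take 12 → j++
[i=6,j=2] A[i]=14<=B[j]=37 take 14 → i++
[i=7,j=2] A[i]=17<=B[j]=37 take 17 → i++
[i=8,j=2] A[i]=29<=B[j]=37 take 29 → i++
[i=9,j=2] A[i]=32<=B[j]=37 take 32 → i++
[i=10,j=2] A[i]=34<=B[j]=37 take 34 → i++

i=11, j=2, merged so far=[0, 2, 3, 4, 7, 7, 11, 12, 14, 17, 29, 32, 34]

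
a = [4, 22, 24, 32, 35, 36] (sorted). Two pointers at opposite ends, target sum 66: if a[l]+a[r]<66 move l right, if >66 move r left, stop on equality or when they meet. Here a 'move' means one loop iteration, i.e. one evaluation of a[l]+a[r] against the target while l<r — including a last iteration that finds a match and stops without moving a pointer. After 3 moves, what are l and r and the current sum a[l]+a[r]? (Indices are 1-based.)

l=4, r=6, sum=68

[1,6] 4+36=40 <66 → l++
[2,6] 22+36=58 <66 → l++
[3,6] 24+36=60 <66 → l++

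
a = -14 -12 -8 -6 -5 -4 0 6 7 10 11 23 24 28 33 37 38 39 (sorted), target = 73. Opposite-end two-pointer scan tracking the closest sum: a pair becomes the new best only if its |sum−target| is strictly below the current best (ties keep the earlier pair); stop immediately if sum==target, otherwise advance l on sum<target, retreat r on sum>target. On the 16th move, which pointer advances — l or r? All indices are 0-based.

r

l=0 r=17: -14+39=25 d=48 *, l++
l=1 r=17: -12+39=27 d=46 *, l++
l=2 r=17: -8+39=31 d=42 *, l++
l=3 r=17: -6+39=33 d=40 *, l++
l=4 r=17: -5+39=34 d=39 *, l++
l=5 r=17: -4+39=35 d=38 *, l++
l=6 r=17: 0+39=39 d=34 *, l++
l=7 r=17: 6+39=45 d=28 *, l++
l=8 r=17: 7+39=46 d=27 *, l++
l=9 r=17: 10+39=49 d=24 *, l++
l=10 r=17: 11+39=50 d=23 *, l++
l=11 r=17: 23+39=62 d=11 *, l++
l=12 r=17: 24+39=63 d=10 *, l++
l=13 r=17: 28+39=67 d=6 *, l++
l=14 r=17: 33+39=72 d=1 *, l++
l=15 r=17: 37+39=76 d=3, r--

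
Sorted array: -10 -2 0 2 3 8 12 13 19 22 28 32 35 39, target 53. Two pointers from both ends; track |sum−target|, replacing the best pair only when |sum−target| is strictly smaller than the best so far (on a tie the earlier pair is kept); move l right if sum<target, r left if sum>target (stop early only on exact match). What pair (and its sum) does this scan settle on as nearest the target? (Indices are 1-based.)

pair (13, 39) with sum 52 (|Δ|=1)

l=1 r=14: -10+39=29 d=24 *, l++
l=2 r=14: -2+39=37 d=16 *, l++
l=3 r=14: 0+39=39 d=14 *, l++
l=4 r=14: 2+39=41 d=12 *, l++
l=5 r=14: 3+39=42 d=11 *, l++
l=6 r=14: 8+39=47 d=6 *, l++
l=7 r=14: 12+39=51 d=2 *, l++
l=8 r=14: 13+39=52 d=1 *, l++
l=9 r=14: 19+39=58 d=5, r--
l=9 r=13: 19+35=54 d=1, r--
l=9 r=12: 19+32=51 d=2, l++
l=10 r=12: 22+32=54 d=1, r--
l=10 r=11: 22+28=50 d=3, l++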